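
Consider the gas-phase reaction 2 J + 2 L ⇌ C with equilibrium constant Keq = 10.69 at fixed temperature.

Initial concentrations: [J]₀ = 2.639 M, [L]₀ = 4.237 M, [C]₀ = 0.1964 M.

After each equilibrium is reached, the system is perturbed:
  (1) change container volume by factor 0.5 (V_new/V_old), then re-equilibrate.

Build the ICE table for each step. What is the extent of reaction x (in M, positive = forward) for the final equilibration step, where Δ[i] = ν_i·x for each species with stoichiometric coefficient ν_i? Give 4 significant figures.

x = 0.1237 M

Q₀ = 0.001571 vs Keq = 10.69 ⇒ Q<K, forward
Step 1:
                   J          L          C
  Initial      2.639      4.237     0.1964
  Change      -2.437     -2.437      1.218
  Equil       0.2021        1.8      1.415
  solve Keq expr → x = 1.218; check Q = 10.69
Then change container volume by factor 0.5 (V_new/V_old).
Step 2:
                   J          L          C
  Initial     0.4042        3.6       2.83
  Change     -0.2474    -0.2474     0.1237
  Equil       0.1568      3.353      2.953
  solve Keq expr → x = 0.1237; check Q = 10.69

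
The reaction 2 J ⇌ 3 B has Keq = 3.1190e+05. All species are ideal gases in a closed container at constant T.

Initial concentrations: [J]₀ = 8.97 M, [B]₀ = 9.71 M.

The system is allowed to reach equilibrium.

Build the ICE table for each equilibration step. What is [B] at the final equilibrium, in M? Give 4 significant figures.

[B]_eq = 22.87 M

Q₀ = 11.38 vs Keq = 3.1190e+05 ⇒ Q<K, forward
Step 1:
                  J         B
  init         8.97      9.71
  Δ          -8.774     13.16
  eq         0.1959     22.87
  solve Keq expr → x = 4.387; check Q = 3.1190e+05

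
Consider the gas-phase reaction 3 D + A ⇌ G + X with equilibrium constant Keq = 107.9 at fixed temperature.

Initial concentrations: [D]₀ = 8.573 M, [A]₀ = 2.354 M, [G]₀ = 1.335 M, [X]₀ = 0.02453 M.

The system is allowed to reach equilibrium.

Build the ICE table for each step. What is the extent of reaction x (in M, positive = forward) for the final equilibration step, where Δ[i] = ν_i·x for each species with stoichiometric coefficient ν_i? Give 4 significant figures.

x = 2.333 M

Q₀ = 2.2079e-05 vs Keq = 107.9 ⇒ Q<K, forward
Step 1:
                  D         A         G         X
  Initial     8.573     2.354     1.335   0.02453
  Change         -7    -2.333     2.333     2.333
  Equil       1.573    0.0206     3.668     2.358
  solve Keq expr → x = 2.333; check Q = 107.9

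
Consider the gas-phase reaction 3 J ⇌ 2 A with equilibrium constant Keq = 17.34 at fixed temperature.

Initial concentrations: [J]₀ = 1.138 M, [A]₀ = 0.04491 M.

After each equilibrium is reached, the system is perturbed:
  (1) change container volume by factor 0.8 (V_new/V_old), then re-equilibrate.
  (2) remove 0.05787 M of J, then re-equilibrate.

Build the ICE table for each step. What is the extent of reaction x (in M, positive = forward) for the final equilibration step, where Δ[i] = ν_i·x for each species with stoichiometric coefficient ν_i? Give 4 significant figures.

x = -0.01625 M

Q₀ = 0.001369 vs Keq = 17.34 ⇒ Q<K, forward
Step 1:
                  J         A
  I           1.138   0.04491
  C          -0.858     0.572
  E            0.28    0.6169
  solve Keq expr → x = 0.286; check Q = 17.34
Then change container volume by factor 0.8 (V_new/V_old).
Step 2:
                  J         A
  I            0.35    0.7711
  C        -0.02114   0.01409
  E          0.3288    0.7852
  solve Keq expr → x = 0.007047; check Q = 17.34
Then remove 0.05787 M of J.
Step 3:
                  J         A
  I           0.271    0.7852
  C         0.04874  -0.03249
  E          0.3197    0.7528
  solve Keq expr → x = -0.01625; check Q = 17.34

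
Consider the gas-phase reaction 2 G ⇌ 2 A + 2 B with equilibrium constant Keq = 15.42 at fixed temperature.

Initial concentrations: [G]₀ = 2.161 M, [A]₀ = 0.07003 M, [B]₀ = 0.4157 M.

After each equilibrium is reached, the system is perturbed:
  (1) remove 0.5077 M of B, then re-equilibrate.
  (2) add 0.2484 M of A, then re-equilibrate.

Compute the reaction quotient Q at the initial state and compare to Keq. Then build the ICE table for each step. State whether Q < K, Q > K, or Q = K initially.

Q₀ = 1.8148e-04 vs Keq = 15.42 ⇒ Q<K, forward
Step 1:
                    G           A           B
  Initial       2.161     0.07003      0.4157
  Change       -1.444       1.444       1.444
  Equil         0.717       1.514        1.86
  solve Keq expr → x = 0.722; check Q = 15.42
Then remove 0.5077 M of B.
Step 2:
                    G           A           B
  Initial       0.717       1.514       1.352
  Change      -0.1113      0.1113      0.1113
  Equil        0.6057       1.625       1.463
  solve Keq expr → x = 0.05567; check Q = 15.42
Then add 0.2484 M of A.
Step 3:
                    G           A           B
  Initial      0.6057       1.874       1.463
  Change      0.05039    -0.05039    -0.05039
  Equil        0.6561       1.823       1.413
  solve Keq expr → x = -0.02519; check Q = 15.42

Q₀ = 1.8148e-04; Q < K (proceeds forward)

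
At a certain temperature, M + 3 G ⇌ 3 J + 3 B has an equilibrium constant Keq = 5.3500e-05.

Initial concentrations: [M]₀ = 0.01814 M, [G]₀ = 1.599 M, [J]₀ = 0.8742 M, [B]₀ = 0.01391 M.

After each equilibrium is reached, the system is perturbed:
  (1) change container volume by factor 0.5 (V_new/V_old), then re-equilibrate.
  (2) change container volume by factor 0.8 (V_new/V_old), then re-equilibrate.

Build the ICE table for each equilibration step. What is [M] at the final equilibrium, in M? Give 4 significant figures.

[M]_eq = 0.04851 M

Q₀ = 2.4245e-05 vs Keq = 5.3500e-05 ⇒ Q<K, forward
Step 1:
                    M           G           J           B
  init        0.01814       1.599      0.8742     0.01391
  Δ         -0.001223   -0.003669    0.003669    0.003669
  eq          0.01692       1.595      0.8779     0.01758
  solve Keq expr → x = 0.001223; check Q = 5.3500e-05
Then change container volume by factor 0.5 (V_new/V_old).
Step 2:
                    M           G           J           B
  init        0.03383       3.191       1.756     0.03516
  Δ          0.003977     0.01193    -0.01193    -0.01193
  eq          0.03781       3.203       1.744     0.02323
  solve Keq expr → x = -0.003977; check Q = 5.3500e-05
Then change container volume by factor 0.8 (V_new/V_old).
Step 3:
                    M           G           J           B
  init        0.04726       4.003        2.18     0.02903
  Δ          0.001243    0.003729   -0.003729   -0.003729
  eq          0.04851       4.007       2.176      0.0253
  solve Keq expr → x = -0.001243; check Q = 5.3500e-05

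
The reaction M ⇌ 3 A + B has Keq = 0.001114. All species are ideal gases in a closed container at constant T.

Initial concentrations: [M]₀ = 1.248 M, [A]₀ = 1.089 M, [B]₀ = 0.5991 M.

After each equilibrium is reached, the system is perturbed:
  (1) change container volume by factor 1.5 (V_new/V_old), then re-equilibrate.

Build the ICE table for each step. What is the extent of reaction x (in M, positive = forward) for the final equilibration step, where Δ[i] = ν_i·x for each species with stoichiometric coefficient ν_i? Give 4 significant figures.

Q₀ = 0.62 vs Keq = 0.001114 ⇒ Q>K, reverse
Step 1:
                    M           A           B
  init          1.248       1.089      0.5991
  Δ             0.303      -0.909      -0.303
  eq            1.551        0.18      0.2961
  solve Keq expr → x = -0.303; check Q = 0.001114
Then change container volume by factor 1.5 (V_new/V_old).
Step 2:
                    M           A           B
  init          1.034        0.12      0.1974
  Δ          -0.01795     0.05385     0.01795
  eq            1.016      0.1739      0.2154
  solve Keq expr → x = 0.01795; check Q = 0.001114

x = 0.01795 M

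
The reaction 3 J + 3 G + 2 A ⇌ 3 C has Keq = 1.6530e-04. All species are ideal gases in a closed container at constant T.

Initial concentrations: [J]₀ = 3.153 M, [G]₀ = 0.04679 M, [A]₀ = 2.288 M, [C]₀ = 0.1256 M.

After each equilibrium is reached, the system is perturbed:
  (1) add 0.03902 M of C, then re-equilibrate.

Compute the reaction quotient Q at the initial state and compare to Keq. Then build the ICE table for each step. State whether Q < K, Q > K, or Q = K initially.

Q₀ = 0.1179 vs Keq = 1.6530e-04 ⇒ Q>K, reverse
Step 1:
                   J          G          A          C
  I            3.153    0.04679      2.288     0.1256
  C          0.08445    0.08445     0.0563   -0.08445
  E            3.237     0.1312      2.344    0.04115
  solve Keq expr → x = -0.02815; check Q = 1.6530e-04
Then add 0.03902 M of C.
Step 2:
                   J          G          A          C
  I            3.237     0.1312      2.344    0.08017
  C          0.02915    0.02915    0.01943   -0.02915
  E            3.267     0.1604      2.364    0.05102
  solve Keq expr → x = -0.009716; check Q = 1.6530e-04

Q₀ = 0.1179; Q > K (proceeds reverse)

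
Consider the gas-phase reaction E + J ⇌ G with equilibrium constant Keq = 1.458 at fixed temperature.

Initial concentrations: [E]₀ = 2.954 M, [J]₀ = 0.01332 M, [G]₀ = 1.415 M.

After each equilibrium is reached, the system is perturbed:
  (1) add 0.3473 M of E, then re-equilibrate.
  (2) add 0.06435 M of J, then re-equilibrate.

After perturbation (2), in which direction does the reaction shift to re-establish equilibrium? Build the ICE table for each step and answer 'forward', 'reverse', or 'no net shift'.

Direction: forward

Q₀ = 35.96 vs Keq = 1.458 ⇒ Q>K, reverse
Step 1:
                   E          J          G
  I            2.954    0.01332      1.415
  C           0.2392     0.2392    -0.2392
  E            3.193     0.2525      1.176
  solve Keq expr → x = -0.2392; check Q = 1.458
Then add 0.3473 M of E.
Step 2:
                   E          J          G
  I            3.541     0.2525      1.176
  C         -0.01967   -0.01967    0.01967
  E            3.521     0.2329      1.195
  solve Keq expr → x = 0.01967; check Q = 1.458
Then add 0.06435 M of J.
Step 3:
                   E          J          G
  I            3.521     0.2972      1.195
  C         -0.05088   -0.05088    0.05088
  E             3.47     0.2463      1.246
  solve Keq expr → x = 0.05088; check Q = 1.458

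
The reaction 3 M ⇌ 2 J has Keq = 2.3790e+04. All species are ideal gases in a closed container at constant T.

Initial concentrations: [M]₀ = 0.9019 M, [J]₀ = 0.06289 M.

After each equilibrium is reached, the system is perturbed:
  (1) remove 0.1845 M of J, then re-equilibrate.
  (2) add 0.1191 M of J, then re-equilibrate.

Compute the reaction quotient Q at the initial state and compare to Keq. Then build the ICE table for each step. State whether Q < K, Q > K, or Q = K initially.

Q₀ = 0.005391; Q < K (proceeds forward)

Q₀ = 0.005391 vs Keq = 2.3790e+04 ⇒ Q<K, forward
Step 1:
                    M           J
  init         0.9019     0.06289
  Δ           -0.8759      0.5839
  eq          0.02601      0.6468
  solve Keq expr → x = 0.292; check Q = 2.3790e+04
Then remove 0.1845 M of J.
Step 2:
                    M           J
  init        0.02601      0.4623
  Δ         -0.005114    0.003409
  eq          0.02089      0.4657
  solve Keq expr → x = 0.001705; check Q = 2.3790e+04
Then add 0.1191 M of J.
Step 3:
                    M           J
  init        0.02089      0.5848
  Δ          0.003363   -0.002242
  eq          0.02425      0.5826
  solve Keq expr → x = -0.001121; check Q = 2.3790e+04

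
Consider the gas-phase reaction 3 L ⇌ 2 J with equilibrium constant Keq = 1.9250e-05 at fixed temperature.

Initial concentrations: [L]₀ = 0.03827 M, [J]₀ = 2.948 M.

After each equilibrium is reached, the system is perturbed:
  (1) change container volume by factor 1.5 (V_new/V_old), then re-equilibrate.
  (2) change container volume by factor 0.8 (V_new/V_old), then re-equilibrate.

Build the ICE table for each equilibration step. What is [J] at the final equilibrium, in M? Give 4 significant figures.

Q₀ = 1.5505e+05 vs Keq = 1.9250e-05 ⇒ Q>K, reverse
Step 1:
                   L          J
  Initial    0.03827      2.948
  Change       4.361     -2.908
  Equil          4.4    0.04049
  solve Keq expr → x = -1.454; check Q = 1.9250e-05
Then change container volume by factor 1.5 (V_new/V_old).
Step 2:
                   L          J
  Initial      2.933    0.02699
  Change    0.007306  -0.004871
  Equil         2.94    0.02212
  solve Keq expr → x = -0.002435; check Q = 1.9250e-05
Then change container volume by factor 0.8 (V_new/V_old).
Step 3:
                   L          J
  Initial      3.675    0.02765
  Change   -0.004805   0.003203
  Equil        3.671    0.03085
  solve Keq expr → x = 0.001602; check Q = 1.9250e-05

[J]_eq = 0.03085 M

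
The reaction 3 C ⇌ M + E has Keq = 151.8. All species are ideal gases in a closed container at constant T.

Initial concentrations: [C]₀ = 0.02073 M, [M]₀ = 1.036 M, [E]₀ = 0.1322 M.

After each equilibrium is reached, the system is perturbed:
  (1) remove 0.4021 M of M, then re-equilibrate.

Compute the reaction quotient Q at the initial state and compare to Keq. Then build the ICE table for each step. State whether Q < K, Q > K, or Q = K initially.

Q₀ = 1.5374e+04; Q > K (proceeds reverse)

Q₀ = 1.5374e+04 vs Keq = 151.8 ⇒ Q>K, reverse
Step 1:
                    C           M           E
  Initial     0.02073       1.036      0.1322
  Change      0.06923    -0.02308    -0.02308
  Equil       0.08996       1.013      0.1091
  solve Keq expr → x = -0.02308; check Q = 151.8
Then remove 0.4021 M of M.
Step 2:
                    C           M           E
  Initial     0.08996      0.6108      0.1091
  Change      -0.0128    0.004267    0.004267
  Equil       0.07716      0.6151      0.1134
  solve Keq expr → x = 0.004267; check Q = 151.8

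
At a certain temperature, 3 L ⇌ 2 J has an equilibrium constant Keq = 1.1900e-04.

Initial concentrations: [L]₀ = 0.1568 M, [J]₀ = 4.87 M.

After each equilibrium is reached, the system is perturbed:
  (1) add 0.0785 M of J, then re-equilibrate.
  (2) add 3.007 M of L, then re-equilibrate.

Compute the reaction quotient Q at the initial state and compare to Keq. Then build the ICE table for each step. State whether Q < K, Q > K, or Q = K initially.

Q₀ = 6152; Q > K (proceeds reverse)

Q₀ = 6152 vs Keq = 1.1900e-04 ⇒ Q>K, reverse
Step 1:
                  L         J
  init       0.1568      4.87
  Δ           6.992    -4.661
  eq          7.149    0.2085
  solve Keq expr → x = -2.331; check Q = 1.1900e-04
Then add 0.0785 M of J.
Step 2:
                  L         J
  init        7.149     0.287
  Δ          0.1105  -0.07365
  eq          7.259    0.2134
  solve Keq expr → x = -0.03682; check Q = 1.1900e-04
Then add 3.007 M of L.
Step 3:
                  L         J
  init        10.27    0.2134
  Δ         -0.2024    0.1349
  eq          10.06    0.3483
  solve Keq expr → x = 0.06746; check Q = 1.1900e-04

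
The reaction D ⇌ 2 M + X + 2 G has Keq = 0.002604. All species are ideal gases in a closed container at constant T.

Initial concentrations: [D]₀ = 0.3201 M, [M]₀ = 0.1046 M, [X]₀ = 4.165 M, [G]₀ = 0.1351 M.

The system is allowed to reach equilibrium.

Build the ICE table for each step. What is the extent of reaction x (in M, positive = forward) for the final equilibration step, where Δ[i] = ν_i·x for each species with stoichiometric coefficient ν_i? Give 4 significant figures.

Q₀ = 0.002598 vs Keq = 0.002604 ⇒ Q<K, forward
Step 1:
                    D           M           X           G
  Initial      0.3201      0.1046       4.165      0.1351
  Change  -3.0323e-05  6.0646e-05  3.0323e-05  6.0646e-05
  Equil        0.3201      0.1047       4.165      0.1352
  solve Keq expr → x = 3.0323e-05; check Q = 0.002604

x = 3.0323e-05 M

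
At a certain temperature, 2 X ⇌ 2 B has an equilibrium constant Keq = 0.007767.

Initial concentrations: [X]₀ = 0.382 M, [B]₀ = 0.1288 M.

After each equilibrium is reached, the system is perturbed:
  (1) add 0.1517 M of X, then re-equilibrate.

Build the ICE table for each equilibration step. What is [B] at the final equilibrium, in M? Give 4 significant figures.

Q₀ = 0.1137 vs Keq = 0.007767 ⇒ Q>K, reverse
Step 1:
                   X          B
  I            0.382     0.1288
  C          0.08743   -0.08743
  E           0.4694    0.04137
  solve Keq expr → x = -0.04371; check Q = 0.007767
Then add 0.1517 M of X.
Step 2:
                   X          B
  I           0.6211    0.04137
  C         -0.01229    0.01229
  E           0.6088    0.05366
  solve Keq expr → x = 0.006143; check Q = 0.007767

[B]_eq = 0.05366 M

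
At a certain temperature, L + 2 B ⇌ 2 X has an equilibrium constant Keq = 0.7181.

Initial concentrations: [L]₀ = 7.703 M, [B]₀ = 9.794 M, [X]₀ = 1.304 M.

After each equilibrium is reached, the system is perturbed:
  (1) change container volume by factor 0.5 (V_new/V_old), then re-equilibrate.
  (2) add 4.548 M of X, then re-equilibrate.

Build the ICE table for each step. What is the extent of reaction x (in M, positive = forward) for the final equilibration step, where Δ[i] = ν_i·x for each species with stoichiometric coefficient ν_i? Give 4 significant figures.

Q₀ = 0.002301 vs Keq = 0.7181 ⇒ Q<K, forward
Step 1:
                   L          B          X
  init         7.703      9.794      1.304
  Δ           -2.948     -5.897      5.897
  eq           4.755      3.897      7.201
  solve Keq expr → x = 2.948; check Q = 0.7181
Then change container volume by factor 0.5 (V_new/V_old).
Step 2:
                   L          B          X
  init         9.509      7.794       14.4
  Δ          -0.7353     -1.471      1.471
  eq           8.774      6.324      15.87
  solve Keq expr → x = 0.7353; check Q = 0.7181
Then add 4.548 M of X.
Step 3:
                   L          B          X
  init         8.774      6.324      20.42
  Δ           0.5636      1.127     -1.127
  eq           9.337      7.451      19.29
  solve Keq expr → x = -0.5636; check Q = 0.7181

x = -0.5636 M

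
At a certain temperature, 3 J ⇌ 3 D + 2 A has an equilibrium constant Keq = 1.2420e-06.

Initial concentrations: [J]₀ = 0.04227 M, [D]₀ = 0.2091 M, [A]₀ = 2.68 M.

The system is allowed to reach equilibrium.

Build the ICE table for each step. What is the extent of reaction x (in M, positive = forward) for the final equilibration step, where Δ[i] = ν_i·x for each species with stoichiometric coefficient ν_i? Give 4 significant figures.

x = -0.06922 M

Q₀ = 869.4 vs Keq = 1.2420e-06 ⇒ Q>K, reverse
Step 1:
                    J           D           A
  I           0.04227      0.2091        2.68
  C            0.2077     -0.2077     -0.1384
  E            0.2499    0.001443       2.542
  solve Keq expr → x = -0.06922; check Q = 1.2420e-06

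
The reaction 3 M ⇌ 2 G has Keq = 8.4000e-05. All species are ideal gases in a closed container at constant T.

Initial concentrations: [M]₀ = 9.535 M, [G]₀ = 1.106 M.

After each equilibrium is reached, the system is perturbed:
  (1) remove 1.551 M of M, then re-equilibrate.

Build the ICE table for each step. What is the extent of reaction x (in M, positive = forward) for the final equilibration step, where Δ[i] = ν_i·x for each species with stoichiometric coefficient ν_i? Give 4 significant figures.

Q₀ = 0.001411 vs Keq = 8.4000e-05 ⇒ Q>K, reverse
Step 1:
                  M         G
  Initial     9.535     1.106
  Change      1.177   -0.7847
  Equil       10.71    0.3213
  solve Keq expr → x = -0.3923; check Q = 8.4000e-05
Then remove 1.551 M of M.
Step 2:
                  M         G
  Initial     9.161    0.3213
  Change    0.09486  -0.06324
  Equil       9.256    0.2581
  solve Keq expr → x = -0.03162; check Q = 8.4000e-05

x = -0.03162 M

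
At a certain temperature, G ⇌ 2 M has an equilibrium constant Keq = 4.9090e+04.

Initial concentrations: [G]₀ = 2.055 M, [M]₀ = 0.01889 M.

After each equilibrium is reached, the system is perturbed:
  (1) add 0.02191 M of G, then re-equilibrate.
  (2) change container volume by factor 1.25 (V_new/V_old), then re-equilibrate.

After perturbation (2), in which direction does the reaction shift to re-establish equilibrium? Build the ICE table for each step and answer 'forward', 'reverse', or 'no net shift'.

Q₀ = 1.7364e-04 vs Keq = 4.9090e+04 ⇒ Q<K, forward
Step 1:
                   G          M
  Initial      2.055    0.01889
  Change      -2.055      4.109
  Equil   3.4716e-04      4.128
  solve Keq expr → x = 2.055; check Q = 4.9090e+04
Then add 0.02191 M of G.
Step 2:
                   G          M
  Initial    0.02226      4.128
  Change     -0.0219    0.04381
  Equil   3.5456e-04      4.172
  solve Keq expr → x = 0.0219; check Q = 4.9090e+04
Then change container volume by factor 1.25 (V_new/V_old).
Step 3:
                   G          M
  Initial 2.8365e-04      3.338
  Change  -5.6715e-05 1.1343e-04
  Equil   2.2694e-04      3.338
  solve Keq expr → x = 5.6715e-05; check Q = 4.9090e+04

Direction: forward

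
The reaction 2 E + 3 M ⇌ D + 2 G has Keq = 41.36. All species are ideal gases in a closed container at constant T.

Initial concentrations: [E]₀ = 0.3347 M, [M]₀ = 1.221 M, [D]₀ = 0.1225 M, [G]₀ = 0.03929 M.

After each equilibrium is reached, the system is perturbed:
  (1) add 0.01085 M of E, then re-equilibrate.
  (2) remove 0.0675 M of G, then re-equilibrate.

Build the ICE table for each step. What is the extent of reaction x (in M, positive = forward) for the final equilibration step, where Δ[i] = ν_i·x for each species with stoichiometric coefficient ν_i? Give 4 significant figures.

Q₀ = 9.2735e-04 vs Keq = 41.36 ⇒ Q<K, forward
Step 1:
                   E          M          D          G
  init        0.3347      1.221     0.1225    0.03929
  Δ          -0.2953    -0.4429     0.1476     0.2953
  eq          0.0394     0.7781     0.2701     0.3346
  solve Keq expr → x = 0.1476; check Q = 41.36
Then add 0.01085 M of E.
Step 2:
                   E          M          D          G
  init       0.05025     0.7781     0.2701     0.3346
  Δ        -0.008508   -0.01276   0.004254   0.008508
  eq         0.04174     0.7653     0.2744     0.3431
  solve Keq expr → x = 0.004254; check Q = 41.36
Then remove 0.0675 M of G.
Step 3:
                   E          M          D          G
  init       0.04174     0.7653     0.2744     0.2756
  Δ        -0.006538  -0.009808   0.003269   0.006538
  eq          0.0352     0.7555     0.2777     0.2821
  solve Keq expr → x = 0.003269; check Q = 41.36

x = 0.003269 M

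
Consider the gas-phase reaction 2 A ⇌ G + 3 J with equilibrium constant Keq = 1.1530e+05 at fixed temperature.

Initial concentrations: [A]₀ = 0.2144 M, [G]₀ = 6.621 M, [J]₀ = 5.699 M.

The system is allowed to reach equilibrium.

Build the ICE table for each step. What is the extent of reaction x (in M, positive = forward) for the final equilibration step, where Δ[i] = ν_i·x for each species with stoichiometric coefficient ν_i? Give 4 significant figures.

Q₀ = 2.6661e+04 vs Keq = 1.1530e+05 ⇒ Q<K, forward
Step 1:
                   A          G          J
  Initial     0.2144      6.621      5.699
  Change     -0.1065    0.05325     0.1598
  Equil       0.1079      6.674      5.859
  solve Keq expr → x = 0.05325; check Q = 1.1530e+05

x = 0.05325 M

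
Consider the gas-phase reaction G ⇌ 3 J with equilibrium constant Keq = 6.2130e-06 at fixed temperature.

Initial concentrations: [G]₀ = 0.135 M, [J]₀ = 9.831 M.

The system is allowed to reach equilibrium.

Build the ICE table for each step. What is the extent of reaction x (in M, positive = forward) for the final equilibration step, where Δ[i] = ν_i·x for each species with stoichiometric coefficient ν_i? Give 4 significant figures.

Q₀ = 7038 vs Keq = 6.2130e-06 ⇒ Q>K, reverse
Step 1:
                   G          J
  init         0.135      9.831
  Δ            3.268     -9.803
  eq           3.403    0.02765
  solve Keq expr → x = -3.268; check Q = 6.2130e-06

x = -3.268 M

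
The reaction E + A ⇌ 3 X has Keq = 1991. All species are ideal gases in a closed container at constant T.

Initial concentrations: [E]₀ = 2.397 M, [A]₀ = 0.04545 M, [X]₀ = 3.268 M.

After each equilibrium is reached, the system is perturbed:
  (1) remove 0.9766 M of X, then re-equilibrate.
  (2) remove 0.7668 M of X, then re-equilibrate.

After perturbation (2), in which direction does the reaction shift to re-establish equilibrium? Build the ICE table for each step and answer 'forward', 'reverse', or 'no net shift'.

Q₀ = 320.4 vs Keq = 1991 ⇒ Q<K, forward
Step 1:
                    E           A           X
  init          2.397     0.04545       3.268
  Δ          -0.03723    -0.03723      0.1117
  eq             2.36    0.008217        3.38
  solve Keq expr → x = 0.03723; check Q = 1991
Then remove 0.9766 M of X.
Step 2:
                    E           A           X
  init           2.36    0.008217       2.403
  Δ         -0.005198   -0.005198      0.0156
  eq            2.355    0.003018       2.419
  solve Keq expr → x = 0.005198; check Q = 1991
Then remove 0.7668 M of X.
Step 3:
                    E           A           X
  init          2.355    0.003018       1.652
  Δ         -0.002045   -0.002045    0.006135
  eq            2.353  9.7313e-04       1.658
  solve Keq expr → x = 0.002045; check Q = 1991

Direction: forward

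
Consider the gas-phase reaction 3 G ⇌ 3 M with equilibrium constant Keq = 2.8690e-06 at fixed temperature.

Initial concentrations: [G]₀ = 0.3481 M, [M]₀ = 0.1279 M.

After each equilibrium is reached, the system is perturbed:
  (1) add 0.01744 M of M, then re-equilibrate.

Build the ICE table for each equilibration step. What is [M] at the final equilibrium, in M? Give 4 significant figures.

[M]_eq = 0.006913 M

Q₀ = 0.0496 vs Keq = 2.8690e-06 ⇒ Q>K, reverse
Step 1:
                   G          M
  I           0.3481     0.1279
  C           0.1212    -0.1212
  E           0.4693   0.006669
  solve Keq expr → x = -0.04041; check Q = 2.8690e-06
Then add 0.01744 M of M.
Step 2:
                   G          M
  I           0.4693    0.02411
  C           0.0172    -0.0172
  E           0.4865   0.006913
  solve Keq expr → x = -0.005732; check Q = 2.8690e-06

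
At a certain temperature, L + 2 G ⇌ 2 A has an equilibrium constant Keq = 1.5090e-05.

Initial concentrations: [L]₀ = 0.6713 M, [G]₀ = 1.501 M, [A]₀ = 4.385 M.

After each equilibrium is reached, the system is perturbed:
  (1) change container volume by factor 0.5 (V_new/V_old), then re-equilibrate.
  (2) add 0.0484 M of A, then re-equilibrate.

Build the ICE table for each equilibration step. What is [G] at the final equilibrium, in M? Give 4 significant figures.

[G]_eq = 11.71 M

Q₀ = 12.71 vs Keq = 1.5090e-05 ⇒ Q>K, reverse
Step 1:
                   L          G          A
  I           0.6713      1.501      4.385
  C            2.173      4.347     -4.347
  E            2.845      5.848    0.03831
  solve Keq expr → x = -2.173; check Q = 1.5090e-05
Then change container volume by factor 0.5 (V_new/V_old).
Step 2:
                   L          G          A
  I            5.689       11.7    0.07663
  C         -0.01565    -0.0313     0.0313
  E            5.674      11.66     0.1079
  solve Keq expr → x = 0.01565; check Q = 1.5090e-05
Then add 0.0484 M of A.
Step 3:
                   L          G          A
  I            5.674      11.66     0.1563
  C          0.02387    0.04773   -0.04773
  E            5.698      11.71     0.1086
  solve Keq expr → x = -0.02387; check Q = 1.5090e-05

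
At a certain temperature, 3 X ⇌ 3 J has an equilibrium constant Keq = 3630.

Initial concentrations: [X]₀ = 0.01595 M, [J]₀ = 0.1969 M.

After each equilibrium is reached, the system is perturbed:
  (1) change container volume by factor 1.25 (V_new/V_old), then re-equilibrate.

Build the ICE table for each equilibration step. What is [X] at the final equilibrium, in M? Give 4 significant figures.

[X]_eq = 0.0104 M

Q₀ = 1881 vs Keq = 3630 ⇒ Q<K, forward
Step 1:
                   X          J
  I          0.01595     0.1969
  C        -0.002946   0.002946
  E            0.013     0.1998
  solve Keq expr → x = 9.8216e-04; check Q = 3630
Then change container volume by factor 1.25 (V_new/V_old).
Step 2:
                   X          J
  I           0.0104     0.1599
  C                0          0
  E           0.0104     0.1599
  solve Keq expr → x = 0; check Q = 3630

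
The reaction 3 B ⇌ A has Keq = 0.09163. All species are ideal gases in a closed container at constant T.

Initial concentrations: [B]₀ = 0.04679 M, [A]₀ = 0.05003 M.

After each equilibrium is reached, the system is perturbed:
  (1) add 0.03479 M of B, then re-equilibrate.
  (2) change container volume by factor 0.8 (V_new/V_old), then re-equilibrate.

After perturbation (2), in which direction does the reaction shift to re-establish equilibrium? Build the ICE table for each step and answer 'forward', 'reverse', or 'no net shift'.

Q₀ = 488.4 vs Keq = 0.09163 ⇒ Q>K, reverse
Step 1:
                  B         A
  I         0.04679   0.05003
  C          0.1481  -0.04935
  E          0.1948 6.7782e-04
  solve Keq expr → x = -0.04935; check Q = 0.09163
Then add 0.03479 M of B.
Step 2:
                  B         A
  I          0.2296 6.7782e-04
  C       -0.001242 4.1386e-04
  E          0.2284  0.001092
  solve Keq expr → x = 4.1386e-04; check Q = 0.09163
Then change container volume by factor 0.8 (V_new/V_old).
Step 3:
                  B         A
  I          0.2855  0.001365
  C       -0.002159 7.1959e-04
  E          0.2833  0.002084
  solve Keq expr → x = 7.1959e-04; check Q = 0.09163

Direction: forward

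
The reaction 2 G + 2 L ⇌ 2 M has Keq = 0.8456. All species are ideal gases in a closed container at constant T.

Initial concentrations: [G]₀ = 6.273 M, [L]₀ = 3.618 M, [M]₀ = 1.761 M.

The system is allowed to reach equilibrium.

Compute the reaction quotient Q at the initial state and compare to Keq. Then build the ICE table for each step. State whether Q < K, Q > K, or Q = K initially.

Q₀ = 0.00602; Q < K (proceeds forward)

Q₀ = 0.00602 vs Keq = 0.8456 ⇒ Q<K, forward
Step 1:
                    G           L           M
  init          6.273       3.618       1.761
  Δ            -2.431      -2.431       2.431
  eq            3.842       1.187       4.192
  solve Keq expr → x = 1.216; check Q = 0.8456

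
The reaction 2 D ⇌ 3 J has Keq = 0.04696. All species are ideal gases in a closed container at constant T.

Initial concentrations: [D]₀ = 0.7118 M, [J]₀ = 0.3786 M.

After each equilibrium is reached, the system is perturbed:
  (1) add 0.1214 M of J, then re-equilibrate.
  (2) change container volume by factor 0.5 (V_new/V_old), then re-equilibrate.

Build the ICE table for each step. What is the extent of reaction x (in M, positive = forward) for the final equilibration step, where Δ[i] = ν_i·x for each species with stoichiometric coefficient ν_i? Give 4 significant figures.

Q₀ = 0.1071 vs Keq = 0.04696 ⇒ Q>K, reverse
Step 1:
                  D         J
  init       0.7118    0.3786
  Δ         0.05151  -0.07727
  eq         0.7633    0.3013
  solve Keq expr → x = -0.02576; check Q = 0.04696
Then add 0.1214 M of J.
Step 2:
                  D         J
  init       0.7633    0.4227
  Δ           0.069   -0.1035
  eq         0.8323    0.3192
  solve Keq expr → x = -0.0345; check Q = 0.04696
Then change container volume by factor 0.5 (V_new/V_old).
Step 3:
                  D         J
  init        1.665    0.6385
  Δ         0.07741   -0.1161
  eq          1.742    0.5223
  solve Keq expr → x = -0.03871; check Q = 0.04696

x = -0.03871 M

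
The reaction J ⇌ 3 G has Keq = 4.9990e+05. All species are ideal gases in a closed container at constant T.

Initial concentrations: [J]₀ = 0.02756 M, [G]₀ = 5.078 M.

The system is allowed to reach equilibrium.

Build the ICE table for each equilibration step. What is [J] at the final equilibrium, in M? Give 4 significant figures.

[J]_eq = 2.7481e-04 M

Q₀ = 4751 vs Keq = 4.9990e+05 ⇒ Q<K, forward
Step 1:
                    J           G
  Initial     0.02756       5.078
  Change     -0.02729     0.08186
  Equil    2.7481e-04        5.16
  solve Keq expr → x = 0.02729; check Q = 4.9990e+05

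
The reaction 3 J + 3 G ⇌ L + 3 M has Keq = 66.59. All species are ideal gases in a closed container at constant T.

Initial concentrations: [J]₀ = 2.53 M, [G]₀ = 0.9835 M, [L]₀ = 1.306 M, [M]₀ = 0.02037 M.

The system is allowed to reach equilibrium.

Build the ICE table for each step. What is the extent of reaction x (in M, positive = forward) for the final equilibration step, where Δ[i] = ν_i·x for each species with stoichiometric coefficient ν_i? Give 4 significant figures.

Q₀ = 7.1653e-07 vs Keq = 66.59 ⇒ Q<K, forward
Step 1:
                    J           G           L           M
  init           2.53      0.9835       1.306     0.02037
  Δ           -0.8377     -0.8377      0.2792      0.8377
  eq            1.692      0.1458       1.585       0.858
  solve Keq expr → x = 0.2792; check Q = 66.59

x = 0.2792 M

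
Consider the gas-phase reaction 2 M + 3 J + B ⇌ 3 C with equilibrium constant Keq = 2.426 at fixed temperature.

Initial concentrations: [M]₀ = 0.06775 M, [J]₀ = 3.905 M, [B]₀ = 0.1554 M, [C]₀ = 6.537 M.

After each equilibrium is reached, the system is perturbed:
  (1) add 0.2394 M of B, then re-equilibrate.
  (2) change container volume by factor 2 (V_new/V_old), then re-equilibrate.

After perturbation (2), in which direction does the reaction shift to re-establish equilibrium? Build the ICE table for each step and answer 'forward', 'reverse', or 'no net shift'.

Q₀ = 6577 vs Keq = 2.426 ⇒ Q>K, reverse
Step 1:
                  M         J         B         C
  init      0.06775     3.905    0.1554     6.537
  Δ          0.8243     1.236    0.4122    -1.236
  eq         0.8921     5.141    0.5676     5.301
  solve Keq expr → x = -0.4122; check Q = 2.426
Then add 0.2394 M of B.
Step 2:
                  M         J         B         C
  init       0.8921     5.141     0.807     5.301
  Δ        -0.07486   -0.1123  -0.03743    0.1123
  eq         0.8172     5.029    0.7695     5.413
  solve Keq expr → x = 0.03743; check Q = 2.426
Then change container volume by factor 2 (V_new/V_old).
Step 3:
                  M         J         B         C
  init       0.4086     2.515    0.3848     2.706
  Δ          0.2472    0.3708    0.1236   -0.3708
  eq         0.6558     2.885    0.5084     2.336
  solve Keq expr → x = -0.1236; check Q = 2.426

Direction: reverse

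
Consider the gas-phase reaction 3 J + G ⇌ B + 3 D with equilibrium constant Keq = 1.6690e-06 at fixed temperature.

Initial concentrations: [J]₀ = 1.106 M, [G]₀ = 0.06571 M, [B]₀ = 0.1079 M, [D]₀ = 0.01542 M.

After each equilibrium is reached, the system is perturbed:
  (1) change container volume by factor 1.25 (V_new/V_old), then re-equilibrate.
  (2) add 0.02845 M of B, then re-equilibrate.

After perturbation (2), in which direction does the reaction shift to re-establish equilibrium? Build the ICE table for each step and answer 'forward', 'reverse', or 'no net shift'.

Direction: reverse

Q₀ = 4.4502e-06 vs Keq = 1.6690e-06 ⇒ Q>K, reverse
Step 1:
                   J          G          B          D
  init         1.106    0.06571     0.1079    0.01542
  Δ         0.004133   0.001378  -0.001378  -0.004133
  eq            1.11    0.06709     0.1065    0.01129
  solve Keq expr → x = -0.001378; check Q = 1.6690e-06
Then change container volume by factor 1.25 (V_new/V_old).
Step 2:
                   J          G          B          D
  init        0.8881    0.05367    0.08522    0.00903
  Δ                0          0          0          0
  eq          0.8881    0.05367    0.08522    0.00903
  solve Keq expr → x = 0; check Q = 1.6690e-06
Then add 0.02845 M of B.
Step 3:
                   J          G          B          D
  init        0.8881    0.05367     0.1137    0.00903
  Δ       7.9937e-04 2.6646e-04 -2.6646e-04 -7.9937e-04
  eq          0.8889    0.05394     0.1134   0.008231
  solve Keq expr → x = -2.6646e-04; check Q = 1.6690e-06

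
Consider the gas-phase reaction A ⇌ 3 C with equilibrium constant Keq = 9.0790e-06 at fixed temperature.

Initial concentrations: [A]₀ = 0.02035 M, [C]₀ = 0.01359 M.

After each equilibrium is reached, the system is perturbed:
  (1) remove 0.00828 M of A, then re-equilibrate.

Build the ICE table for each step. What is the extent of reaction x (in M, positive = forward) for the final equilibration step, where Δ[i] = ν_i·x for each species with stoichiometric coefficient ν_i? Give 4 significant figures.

x = -2.6412e-04 M

Q₀ = 1.2334e-04 vs Keq = 9.0790e-06 ⇒ Q>K, reverse
Step 1:
                  A         C
  init      0.02035   0.01359
  Δ        0.002555 -0.007665
  eq        0.02291  0.005925
  solve Keq expr → x = -0.002555; check Q = 9.0790e-06
Then remove 0.00828 M of A.
Step 2:
                  A         C
  init      0.01463  0.005925
  Δ       2.6412e-04 -7.9237e-04
  eq        0.01489  0.005132
  solve Keq expr → x = -2.6412e-04; check Q = 9.0790e-06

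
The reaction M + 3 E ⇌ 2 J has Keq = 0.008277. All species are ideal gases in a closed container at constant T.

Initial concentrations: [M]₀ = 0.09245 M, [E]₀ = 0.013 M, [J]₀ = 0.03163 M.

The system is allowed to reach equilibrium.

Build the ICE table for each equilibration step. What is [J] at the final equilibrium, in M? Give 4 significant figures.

Q₀ = 4926 vs Keq = 0.008277 ⇒ Q>K, reverse
Step 1:
                    M           E           J
  Initial     0.09245       0.013     0.03163
  Change       0.0156     0.04679    -0.03119
  Equil         0.108     0.05979  4.3720e-04
  solve Keq expr → x = -0.0156; check Q = 0.008277

[J]_eq = 4.3720e-04 M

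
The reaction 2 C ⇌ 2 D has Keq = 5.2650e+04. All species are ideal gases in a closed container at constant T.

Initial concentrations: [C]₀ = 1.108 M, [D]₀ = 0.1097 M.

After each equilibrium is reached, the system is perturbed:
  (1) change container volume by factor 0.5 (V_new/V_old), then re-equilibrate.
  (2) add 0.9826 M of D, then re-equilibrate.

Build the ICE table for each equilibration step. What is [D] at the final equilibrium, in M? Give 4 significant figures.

Q₀ = 0.009802 vs Keq = 5.2650e+04 ⇒ Q<K, forward
Step 1:
                    C           D
  init          1.108      0.1097
  Δ            -1.103       1.103
  eq         0.005284       1.212
  solve Keq expr → x = 0.5514; check Q = 5.2650e+04
Then change container volume by factor 0.5 (V_new/V_old).
Step 2:
                    C           D
  init        0.01057       2.425
  Δ                 0           0
  eq          0.01057       2.425
  solve Keq expr → x = 0; check Q = 5.2650e+04
Then add 0.9826 M of D.
Step 3:
                    C           D
  init        0.01057       3.407
  Δ          0.004264   -0.004264
  eq          0.01483       3.403
  solve Keq expr → x = -0.002132; check Q = 5.2650e+04

[D]_eq = 3.403 M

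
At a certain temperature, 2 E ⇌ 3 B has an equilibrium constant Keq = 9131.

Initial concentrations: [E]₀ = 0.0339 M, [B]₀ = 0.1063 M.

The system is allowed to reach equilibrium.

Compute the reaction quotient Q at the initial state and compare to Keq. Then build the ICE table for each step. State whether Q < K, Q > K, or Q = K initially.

Q₀ = 1.045; Q < K (proceeds forward)

Q₀ = 1.045 vs Keq = 9131 ⇒ Q<K, forward
Step 1:
                  E         B
  Initial    0.0339    0.1063
  Change   -0.03325   0.04988
  Equil   6.4593e-04    0.1562
  solve Keq expr → x = 0.01663; check Q = 9131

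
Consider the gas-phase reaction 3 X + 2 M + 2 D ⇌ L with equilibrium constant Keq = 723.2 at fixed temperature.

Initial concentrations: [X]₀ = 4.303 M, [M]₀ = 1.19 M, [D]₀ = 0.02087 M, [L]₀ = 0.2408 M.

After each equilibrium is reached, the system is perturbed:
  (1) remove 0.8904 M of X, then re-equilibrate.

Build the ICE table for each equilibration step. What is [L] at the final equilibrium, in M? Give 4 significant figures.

[L]_eq = 0.25 M

Q₀ = 4.9 vs Keq = 723.2 ⇒ Q<K, forward
Step 1:
                  X         M         D         L
  Initial     4.303      1.19   0.02087    0.2408
  Change   -0.02861  -0.01907  -0.01907  0.009536
  Equil       4.274     1.171  0.001798    0.2503
  solve Keq expr → x = 0.009536; check Q = 723.2
Then remove 0.8904 M of X.
Step 2:
                  X         M         D         L
  Initial     3.384     1.171  0.001798    0.2503
  Change   0.001124 7.4964e-04 7.4964e-04 -3.7482e-04
  Equil       3.385     1.172  0.002548      0.25
  solve Keq expr → x = -3.7482e-04; check Q = 723.2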